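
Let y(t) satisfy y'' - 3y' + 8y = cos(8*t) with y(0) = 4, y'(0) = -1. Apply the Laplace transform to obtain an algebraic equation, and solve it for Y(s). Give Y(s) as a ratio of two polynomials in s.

Y(s) = (4*s^3 - 13*s^2 + 257*s - 832)/(s^4 - 3*s^3 + 72*s^2 - 192*s + 512)

Take the Laplace transform of both sides.
With L{y''} = s^2 Y - s·y(0) - y'(0) and L{y'} = sY - y(0), with y(0) = 4, y'(0) = -1: the LHS transforms to (s^2 - 3*s + 8)Y - (4*s - 13).
The right side is L{cos(8*t)} = s/(s^2 + 64).
So (s^2 - 3*s + 8)Y = s/(s^2 + 64) + (4*s - 13).
Isolate Y and clear denominators.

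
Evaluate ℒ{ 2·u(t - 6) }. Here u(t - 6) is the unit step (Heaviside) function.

By the second shifting theorem, L{u(t - c)·g(t - c)} = e^(-cs)·G(s) with c = 6 and G(s) = L{g(t)}.
L{2} = 2/s.

2*exp(-6*s)/s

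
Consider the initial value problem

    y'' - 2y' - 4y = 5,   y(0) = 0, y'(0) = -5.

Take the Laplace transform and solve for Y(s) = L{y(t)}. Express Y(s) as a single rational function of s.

Y(s) = (-5*s + 5)/(s^3 - 2*s^2 - 4*s)

Take the Laplace transform of both sides.
The derivative rules (L{y''} = s^2 Y - s·y(0) - y'(0) and L{y'} = sY - y(0), with y(0) = 0, y'(0) = -5) turn the left side into (s^2 - 2*s - 4)Y - (-5).
The right side is L{5} = 5/s.
So (s^2 - 2*s - 4)Y = 5/s + (-5).
Isolate Y and clear denominators.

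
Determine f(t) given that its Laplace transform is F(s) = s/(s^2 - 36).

f(t) = cosh(6*t)

Since L{cosh(6t)} = s/(s^2 - 36), the inverse is cosh(6*t).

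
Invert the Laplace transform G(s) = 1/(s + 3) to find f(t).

f(t) = exp(-3*t)

Since L{e^(-3t)} = 1/(s + 3), the inverse is exp(-3*t).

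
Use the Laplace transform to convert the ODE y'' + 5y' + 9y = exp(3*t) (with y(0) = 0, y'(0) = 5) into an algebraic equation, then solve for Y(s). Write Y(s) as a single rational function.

Y(s) = (5*s - 14)/(s^3 + 2*s^2 - 6*s - 27)

Take the Laplace transform of both sides.
With L{y''} = s^2 Y - s·y(0) - y'(0) and L{y'} = sY - y(0), with y(0) = 0, y'(0) = 5: the LHS transforms to (s^2 + 5*s + 9)Y - (5).
The right side is L{exp(3*t)} = 1/(s - 3).
So (s^2 + 5*s + 9)Y = 1/(s - 3) + (5).
Solve for Y(s) and write it as one ratio of polynomials.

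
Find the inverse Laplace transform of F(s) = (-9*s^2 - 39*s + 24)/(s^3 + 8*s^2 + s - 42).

-2*exp(2*t) - 3*exp(-3*t) - 4*exp(-7*t)

Factor the denominator: s^3 + 8*s^2 + s - 42 = (s - 2)*(s + 3)*(s + 7).
Partial fraction decomposition gives [-3/(s + 3)] + [-2/(s - 2)] + [-4/(s + 7)].
Invert each term: -3/(s + 3) ↔ -3e^(-3t); -2/(s - 2) ↔ -2e^(2t); -4/(s + 7) ↔ -4e^(-7t).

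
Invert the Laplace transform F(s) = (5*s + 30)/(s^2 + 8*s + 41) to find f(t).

Complete the square in the denominator: s^2 + 8*s + 41 = (s + 4)^2 + 5^2.
Split the numerator to match: 5*s + 30 = 5·(s + 4) + 2·5.
Invert each term: 5·(s + 4)/((s + 4)^2 + 25) ↔ 5e^(-4t)cos(5t); 2·5/((s + 4)^2 + 25) ↔ 2e^(-4t)sin(5t).

f(t) = 2*exp(-4*t)*sin(5*t) + 5*exp(-4*t)*cos(5*t)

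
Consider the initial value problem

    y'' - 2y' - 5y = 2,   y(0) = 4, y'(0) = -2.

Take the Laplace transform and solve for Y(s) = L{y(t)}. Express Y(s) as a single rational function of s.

Laplace-transform each side.
The derivative rules (L{y''} = s^2 Y - s·y(0) - y'(0) and L{y'} = sY - y(0), with y(0) = 4, y'(0) = -2) turn the left side into (s^2 - 2*s - 5)Y - (4*s - 10).
The right side is L{2} = 2/s.
So (s^2 - 2*s - 5)Y = 2/s + (4*s - 10).
Solve for Y(s) and write it as one ratio of polynomials.

Y(s) = (4*s^2 - 10*s + 2)/(s^3 - 2*s^2 - 5*s)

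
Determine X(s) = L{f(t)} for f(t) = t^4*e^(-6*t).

X(s) = 24/(s + 6)^5

L{t^4} = 4!/s^5 = 24/s^5.
By the first shifting theorem, multiplying by e^(-6t) replaces s with s + 6.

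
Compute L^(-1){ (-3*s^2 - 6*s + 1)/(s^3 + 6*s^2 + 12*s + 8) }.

Factor the denominator: s^3 + 6*s^2 + 12*s + 8 = (s + 2)^3.
Partial fraction decomposition gives [-3/(s + 2)] + [6/(s + 2)^2] + [(s + 2)^(-3)].
Invert each term: -3/(s + 2) ↔ -3e^(-2t); 6/(s + 2)^2 ↔ 6t·e^(-2t); 1/(s + 2)^3 ↔ (1/2)t^2·e^(-2t).

t^2*exp(-2*t)/2 + 6*t*exp(-2*t) - 3*exp(-2*t)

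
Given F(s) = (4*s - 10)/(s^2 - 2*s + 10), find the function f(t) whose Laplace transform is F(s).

f(t) = -2*exp(t)*sin(3*t) + 4*exp(t)*cos(3*t)

Complete the square in the denominator: s^2 - 2*s + 10 = (s - 1)^2 + 3^2.
Split the numerator to match: 4*s - 10 = 4·(s - 1) - 2·3.
Invert each term: 4·(s - 1)/((s - 1)^2 + 9) ↔ 4e^(t)cos(3t); -2·3/((s - 1)^2 + 9) ↔ -2e^(t)sin(3t).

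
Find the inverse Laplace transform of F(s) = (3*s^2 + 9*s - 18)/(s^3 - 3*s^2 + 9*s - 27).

2*exp(3*t) + 4*sin(3*t) + cos(3*t)

Factor the denominator: s^3 - 3*s^2 + 9*s - 27 = (s - 3)*(s^2 + 9).
Partial fraction decomposition gives [2/(s - 3)] + [s/(s^2 + 9)] + [12/(s^2 + 9)].
Invert each term: 2/(s - 3) ↔ 2e^(3t); 1·s/(s^2 + 9) ↔ cos(3t); 4·3/(s^2 + 9) ↔ 4sin(3t).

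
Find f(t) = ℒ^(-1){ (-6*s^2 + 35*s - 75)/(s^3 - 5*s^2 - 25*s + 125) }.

f(t) = -5*t*exp(5*t) - 2*exp(5*t) - 4*exp(-5*t)

Factor the denominator: s^3 - 5*s^2 - 25*s + 125 = (s - 5)^2*(s + 5).
Partial fraction decomposition gives [-2/(s - 5)] + [-5/(s - 5)^2] + [-4/(s + 5)].
Invert each term: -2/(s - 5) ↔ -2e^(5t); -5/(s - 5)^2 ↔ -5t·e^(5t); -4/(s + 5) ↔ -4e^(-5t).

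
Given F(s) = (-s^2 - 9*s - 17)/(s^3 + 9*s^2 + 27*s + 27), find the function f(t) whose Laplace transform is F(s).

f(t) = t^2*exp(-3*t)/2 - 3*t*exp(-3*t) - exp(-3*t)

Factor the denominator: s^3 + 9*s^2 + 27*s + 27 = (s + 3)^3.
Partial fraction decomposition gives [-1/(s + 3)] + [-3/(s + 3)^2] + [(s + 3)^(-3)].
Invert each term: -1/(s + 3) ↔ -e^(-3t); -3/(s + 3)^2 ↔ -3t·e^(-3t); 1/(s + 3)^3 ↔ (1/2)t^2·e^(-3t).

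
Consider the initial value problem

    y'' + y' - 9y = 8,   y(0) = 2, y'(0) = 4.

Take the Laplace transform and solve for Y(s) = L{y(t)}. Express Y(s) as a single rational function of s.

Apply the Laplace transform to the equation.
With L{y''} = s^2 Y - s·y(0) - y'(0) and L{y'} = sY - y(0), with y(0) = 2, y'(0) = 4: the LHS transforms to (s^2 + s - 9)Y - (2*s + 6).
The right side is L{8} = 8/s.
So (s^2 + s - 9)Y = 8/s + (2*s + 6).
Solve for Y(s) and write it as one ratio of polynomials.

Y(s) = (2*s^2 + 6*s + 8)/(s^3 + s^2 - 9*s)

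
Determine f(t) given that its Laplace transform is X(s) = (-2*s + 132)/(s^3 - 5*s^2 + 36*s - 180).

f(t) = 2*exp(5*t) - 2*sin(6*t) - 2*cos(6*t)

Factor the denominator: s^3 - 5*s^2 + 36*s - 180 = (s - 5)*(s^2 + 36).
Partial fraction decomposition gives [2/(s - 5)] + [-2*s/(s^2 + 36)] + [-12/(s^2 + 36)].
Invert each term: 2/(s - 5) ↔ 2e^(5t); -2·s/(s^2 + 36) ↔ -2cos(6t); -2·6/(s^2 + 36) ↔ -2sin(6t).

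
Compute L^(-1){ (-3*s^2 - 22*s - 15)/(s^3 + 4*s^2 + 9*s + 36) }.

-2*sin(3*t) - 4*cos(3*t) + exp(-4*t)

Factor the denominator: s^3 + 4*s^2 + 9*s + 36 = (s + 4)*(s^2 + 9).
Partial fraction decomposition gives [1/(s + 4)] + [-4*s/(s^2 + 9)] + [-6/(s^2 + 9)].
Invert each term: 1/(s + 4) ↔ e^(-4t); -4·s/(s^2 + 9) ↔ -4cos(3t); -2·3/(s^2 + 9) ↔ -2sin(3t).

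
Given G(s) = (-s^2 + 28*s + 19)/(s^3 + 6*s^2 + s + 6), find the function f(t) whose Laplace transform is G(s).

f(t) = 4*sin(t) + 4*cos(t) - 5*exp(-6*t)

Factor the denominator: s^3 + 6*s^2 + s + 6 = (s + 6)*(s^2 + 1).
Partial fraction decomposition gives [-5/(s + 6)] + [4*s/(s^2 + 1)] + [4/(s^2 + 1)].
Invert each term: -5/(s + 6) ↔ -5e^(-6t); 4·s/(s^2 + 1) ↔ 4cos(t); 4·1/(s^2 + 1) ↔ 4sin(t).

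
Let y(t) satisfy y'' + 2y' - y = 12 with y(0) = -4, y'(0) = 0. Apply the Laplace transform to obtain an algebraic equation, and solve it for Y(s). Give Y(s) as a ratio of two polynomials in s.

Y(s) = (-4*s^2 - 8*s + 12)/(s^3 + 2*s^2 - s)

Transform both sides with L{·}.
The derivative rules (L{y''} = s^2 Y - s·y(0) - y'(0) and L{y'} = sY - y(0), with y(0) = -4, y'(0) = 0) turn the left side into (s^2 + 2*s - 1)Y - (-4*s - 8).
The right side is L{12} = 12/s.
So (s^2 + 2*s - 1)Y = 12/s + (-4*s - 8).
Isolate Y and clear denominators.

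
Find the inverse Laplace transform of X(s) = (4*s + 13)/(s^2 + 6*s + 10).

Complete the square in the denominator: s^2 + 6*s + 10 = (s + 3)^2 + 1^2.
Split the numerator to match: 4*s + 13 = 4·(s + 3) + 1·1.
Invert each term: 4·(s + 3)/((s + 3)^2 + 1) ↔ 4e^(-3t)cos(t); 1·1/((s + 3)^2 + 1) ↔ e^(-3t)sin(t).

exp(-3*t)*sin(t) + 4*exp(-3*t)*cos(t)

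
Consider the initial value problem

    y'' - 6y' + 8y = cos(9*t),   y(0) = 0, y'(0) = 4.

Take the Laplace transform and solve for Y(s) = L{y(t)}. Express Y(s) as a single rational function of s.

Take the Laplace transform of both sides.
The derivative rules (L{y''} = s^2 Y - s·y(0) - y'(0) and L{y'} = sY - y(0), with y(0) = 0, y'(0) = 4) turn the left side into (s^2 - 6*s + 8)Y - (4).
The right side is L{cos(9*t)} = s/(s^2 + 81).
So (s^2 - 6*s + 8)Y = s/(s^2 + 81) + (4).
Isolate Y and clear denominators.

Y(s) = (4*s^2 + s + 324)/(s^4 - 6*s^3 + 89*s^2 - 486*s + 648)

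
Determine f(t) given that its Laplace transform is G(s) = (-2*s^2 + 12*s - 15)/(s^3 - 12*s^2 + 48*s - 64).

Factor the denominator: s^3 - 12*s^2 + 48*s - 64 = (s - 4)^3.
Partial fraction decomposition gives [-2/(s - 4)] + [-4/(s - 4)^2] + [(s - 4)^(-3)].
Invert each term: -2/(s - 4) ↔ -2e^(4t); -4/(s - 4)^2 ↔ -4t·e^(4t); 1/(s - 4)^3 ↔ (1/2)t^2·e^(4t).

f(t) = t^2*exp(4*t)/2 - 4*t*exp(4*t) - 2*exp(4*t)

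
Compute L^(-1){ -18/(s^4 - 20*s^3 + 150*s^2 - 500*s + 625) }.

-3*t^3*exp(5*t)

Rewrite the denominator: s^4 - 20*s^3 + 150*s^2 - 500*s + 625 = (s - 5)^4.
The form in (s - 5) signals a first-shifting-theorem factor e^(5t).
Since L{t^3} = 3!/s^4 = 6/s^4, the inverse is t^3*e^(5*t), scaled by -3.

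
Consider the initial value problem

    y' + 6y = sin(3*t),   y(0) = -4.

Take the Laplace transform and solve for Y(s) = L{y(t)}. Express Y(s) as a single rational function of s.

Laplace-transform each side.
Using L{y'} = sY - y(0) = sY - (-4), the left side becomes (s + 6)Y - (-4).
The right side is L{sin(3*t)} = 3/(s^2 + 9).
So (s + 6)Y = 3/(s^2 + 9) + (-4).
Isolate Y and clear denominators.

Y(s) = (-4*s^2 - 33)/(s^3 + 6*s^2 + 9*s + 54)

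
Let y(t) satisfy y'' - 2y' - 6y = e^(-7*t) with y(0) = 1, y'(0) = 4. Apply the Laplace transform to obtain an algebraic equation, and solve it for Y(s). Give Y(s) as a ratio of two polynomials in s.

Laplace-transform each side.
With L{y''} = s^2 Y - s·y(0) - y'(0) and L{y'} = sY - y(0), with y(0) = 1, y'(0) = 4: the LHS transforms to (s^2 - 2*s - 6)Y - (s + 2).
The right side is L{e^(-7*t)} = 1/(s + 7).
So (s^2 - 2*s - 6)Y = 1/(s + 7) + (s + 2).
Isolate Y and clear denominators.

Y(s) = (s^2 + 9*s + 15)/(s^3 + 5*s^2 - 20*s - 42)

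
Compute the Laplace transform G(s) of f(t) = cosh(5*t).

L{cosh(5t)} = s/(s^2 - 25).

G(s) = s/(s^2 - 25)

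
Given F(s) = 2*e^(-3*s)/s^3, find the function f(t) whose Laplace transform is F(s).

The factor e^(-3s) signals a time shift by c = 3 (second shifting theorem).
L{t^2} = 2!/s^3 = 2/s^3, so L^-1{2/s^3} = t^2.
Hence the inverse is u(t - 3) times that function evaluated at t - 3.

f(t) = Heaviside(t - 3)*((t - 3)^2)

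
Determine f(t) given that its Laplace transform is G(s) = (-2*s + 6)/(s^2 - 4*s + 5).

f(t) = 2*exp(2*t)*sin(t) - 2*exp(2*t)*cos(t)

Complete the square in the denominator: s^2 - 4*s + 5 = (s - 2)^2 + 1^2.
Split the numerator to match: -2*s + 6 = -2·(s - 2) + 2·1.
Invert each term: -2·(s - 2)/((s - 2)^2 + 1) ↔ -2e^(2t)cos(t); 2·1/((s - 2)^2 + 1) ↔ 2e^(2t)sin(t).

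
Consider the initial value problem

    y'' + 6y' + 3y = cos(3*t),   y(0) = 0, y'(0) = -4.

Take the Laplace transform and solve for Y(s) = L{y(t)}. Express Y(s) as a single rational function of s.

Transform both sides with L{·}.
The derivative rules (L{y''} = s^2 Y - s·y(0) - y'(0) and L{y'} = sY - y(0), with y(0) = 0, y'(0) = -4) turn the left side into (s^2 + 6*s + 3)Y - (-4).
The right side is L{cos(3*t)} = s/(s^2 + 9).
So (s^2 + 6*s + 3)Y = s/(s^2 + 9) + (-4).
Divide through and combine into a single rational function.

Y(s) = (-4*s^2 + s - 36)/(s^4 + 6*s^3 + 12*s^2 + 54*s + 27)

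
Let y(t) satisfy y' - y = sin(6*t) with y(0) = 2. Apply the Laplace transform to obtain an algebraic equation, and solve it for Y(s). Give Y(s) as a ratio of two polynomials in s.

Y(s) = (2*s^2 + 78)/(s^3 - s^2 + 36*s - 36)

Transform both sides with L{·}.
The derivative rules (L{y'} = sY - y(0) = sY - 2) turn the left side into (s - 1)Y - (2).
The right side is L{sin(6*t)} = 6/(s^2 + 36).
So (s - 1)Y = 6/(s^2 + 36) + (2).
Solve for Y(s) and write it as one ratio of polynomials.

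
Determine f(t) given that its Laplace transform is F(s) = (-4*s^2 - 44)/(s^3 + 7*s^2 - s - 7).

Factor the denominator: s^3 + 7*s^2 - s - 7 = (s - 1)*(s + 1)*(s + 7).
Partial fraction decomposition gives [-5/(s + 7)] + [-3/(s - 1)] + [4/(s + 1)].
Invert each term: -5/(s + 7) ↔ -5e^(-7t); -3/(s - 1) ↔ -3e^(t); 4/(s + 1) ↔ 4e^(-t).

f(t) = -3*exp(t) + 4*exp(-t) - 5*exp(-7*t)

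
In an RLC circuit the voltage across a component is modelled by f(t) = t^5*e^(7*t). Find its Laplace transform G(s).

L{t^5} = 5!/s^6 = 120/s^6.
By the first shifting theorem, multiplying by e^(7t) replaces s with s - 7.

G(s) = 120/(s - 7)^6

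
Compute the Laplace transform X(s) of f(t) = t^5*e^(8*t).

L{t^5} = 5!/s^6 = 120/s^6.
By the first shifting theorem, multiplying by e^(8t) replaces s with s - 8.

X(s) = 120/(s - 8)^6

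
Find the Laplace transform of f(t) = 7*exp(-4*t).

7/(s + 4)

L{7} = 7/s.
By the first shifting theorem, multiplying by e^(-4t) replaces s with s + 4.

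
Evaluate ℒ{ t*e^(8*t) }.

L{t} = 1!/s^2 = 1/s^2.
By the first shifting theorem, multiplying by e^(8t) replaces s with s - 8.

(s - 8)^(-2)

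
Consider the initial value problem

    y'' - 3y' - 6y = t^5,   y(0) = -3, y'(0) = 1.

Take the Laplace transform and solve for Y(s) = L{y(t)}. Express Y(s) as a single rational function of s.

Y(s) = (-3*s^7 + 10*s^6 + 120)/(s^8 - 3*s^7 - 6*s^6)

Apply the Laplace transform to the equation.
With L{y''} = s^2 Y - s·y(0) - y'(0) and L{y'} = sY - y(0), with y(0) = -3, y'(0) = 1: the LHS transforms to (s^2 - 3*s - 6)Y - (-3*s + 10).
The right side is L{t^5} = 120/s^6.
So (s^2 - 3*s - 6)Y = 120/s^6 + (-3*s + 10).
Isolate Y and clear denominators.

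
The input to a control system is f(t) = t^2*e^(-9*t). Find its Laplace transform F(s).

L{e^(-9t)} = 1/(s + 9).
Then apply L{t^2·g(t)} = (-1)^2 d^2/ds^2[G(s)] with G(s) = 1/(s + 9):
differentiating 2 times and applying the sign gives 2/(s + 9)^3.

F(s) = 2/(s + 9)^3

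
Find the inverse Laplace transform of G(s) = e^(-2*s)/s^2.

The factor e^(-2s) signals a time shift by c = 2 (second shifting theorem).
L{t} = 1!/s^2 = 1/s^2, so L^-1{s^(-2)} = t.
Hence the inverse is u(t - 2) times that function evaluated at t - 2.

Heaviside(t - 2)*(t - 2)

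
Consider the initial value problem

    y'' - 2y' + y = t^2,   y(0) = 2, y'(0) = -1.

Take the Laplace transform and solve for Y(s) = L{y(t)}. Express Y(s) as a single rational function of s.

Laplace-transform each side.
With L{y''} = s^2 Y - s·y(0) - y'(0) and L{y'} = sY - y(0), with y(0) = 2, y'(0) = -1: the LHS transforms to (s^2 - 2*s + 1)Y - (2*s - 5).
The right side is L{t^2} = 2/s^3.
So (s^2 - 2*s + 1)Y = 2/s^3 + (2*s - 5).
Solve for Y(s) and write it as one ratio of polynomials.

Y(s) = (2*s^4 - 5*s^3 + 2)/(s^5 - 2*s^4 + s^3)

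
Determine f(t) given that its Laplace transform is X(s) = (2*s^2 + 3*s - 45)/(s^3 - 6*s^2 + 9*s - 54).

Factor the denominator: s^3 - 6*s^2 + 9*s - 54 = (s - 6)*(s^2 + 9).
Partial fraction decomposition gives [1/(s - 6)] + [s/(s^2 + 9)] + [9/(s^2 + 9)].
Invert each term: 1/(s - 6) ↔ e^(6t); 1·s/(s^2 + 9) ↔ cos(3t); 3·3/(s^2 + 9) ↔ 3sin(3t).

f(t) = exp(6*t) + 3*sin(3*t) + cos(3*t)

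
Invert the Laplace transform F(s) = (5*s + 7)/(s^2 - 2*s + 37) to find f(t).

f(t) = 2*exp(t)*sin(6*t) + 5*exp(t)*cos(6*t)

Complete the square in the denominator: s^2 - 2*s + 37 = (s - 1)^2 + 6^2.
Split the numerator to match: 5*s + 7 = 5·(s - 1) + 2·6.
Invert each term: 5·(s - 1)/((s - 1)^2 + 36) ↔ 5e^(t)cos(6t); 2·6/((s - 1)^2 + 36) ↔ 2e^(t)sin(6t).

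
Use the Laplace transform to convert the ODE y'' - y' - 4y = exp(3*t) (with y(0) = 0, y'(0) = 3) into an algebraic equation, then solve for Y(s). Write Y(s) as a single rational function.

Laplace-transform each side.
With L{y''} = s^2 Y - s·y(0) - y'(0) and L{y'} = sY - y(0), with y(0) = 0, y'(0) = 3: the LHS transforms to (s^2 - s - 4)Y - (3).
The right side is L{exp(3*t)} = 1/(s - 3).
So (s^2 - s - 4)Y = 1/(s - 3) + (3).
Solve for Y(s) and write it as one ratio of polynomials.

Y(s) = (3*s - 8)/(s^3 - 4*s^2 - s + 12)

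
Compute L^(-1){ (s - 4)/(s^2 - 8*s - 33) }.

exp(4*t)*cosh(7*t)

Rewrite the denominator: s^2 - 8*s - 33 = (s - 4)^2 - 49.
The form in (s - 4) signals a first-shifting-theorem factor e^(4t).
Since L{cosh(7t)} = s/(s^2 - 49), the inverse is exp(4*t)*cosh(7*t).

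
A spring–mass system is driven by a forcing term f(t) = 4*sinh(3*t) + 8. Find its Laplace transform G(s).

Apply the Laplace transform termwise.
L{8} = 8/s; (4)·[L{sinh(3t)} = 3/(s^2 - 9)].

G(s) = 12/(s^2 - 9) + 8/s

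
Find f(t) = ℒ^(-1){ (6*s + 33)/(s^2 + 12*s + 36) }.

f(t) = -3*t*exp(-6*t) + 6*exp(-6*t)

Factor the denominator: s^2 + 12*s + 36 = (s + 6)^2.
Partial fraction decomposition gives [6/(s + 6)] + [-3/(s + 6)^2].
Invert each term: 6/(s + 6) ↔ 6e^(-6t); -3/(s + 6)^2 ↔ -3t·e^(-6t).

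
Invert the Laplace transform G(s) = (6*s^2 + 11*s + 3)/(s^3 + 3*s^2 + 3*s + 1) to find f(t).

f(t) = -t^2*exp(-t) - t*exp(-t) + 6*exp(-t)

Factor the denominator: s^3 + 3*s^2 + 3*s + 1 = (s + 1)^3.
Partial fraction decomposition gives [6/(s + 1)] + [-1/(s + 1)^2] + [-2/(s + 1)^3].
Invert each term: 6/(s + 1) ↔ 6e^(-t); -1/(s + 1)^2 ↔ -t·e^(-t); -2/(s + 1)^3 ↔ (-1)t^2·e^(-t).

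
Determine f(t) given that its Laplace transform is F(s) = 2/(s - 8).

Since L{e^(8t)} = 1/(s - 8), the inverse is e^(8*t), scaled by 2.

f(t) = 2*exp(8*t)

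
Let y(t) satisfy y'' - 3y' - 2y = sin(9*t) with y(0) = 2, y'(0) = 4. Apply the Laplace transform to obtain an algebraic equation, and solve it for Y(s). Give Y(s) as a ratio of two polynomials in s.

Laplace-transform each side.
The derivative rules (L{y''} = s^2 Y - s·y(0) - y'(0) and L{y'} = sY - y(0), with y(0) = 2, y'(0) = 4) turn the left side into (s^2 - 3*s - 2)Y - (2*s - 2).
The right side is L{sin(9*t)} = 9/(s^2 + 81).
So (s^2 - 3*s - 2)Y = 9/(s^2 + 81) + (2*s - 2).
Solve for Y(s) and write it as one ratio of polynomials.

Y(s) = (2*s^3 - 2*s^2 + 162*s - 153)/(s^4 - 3*s^3 + 79*s^2 - 243*s - 162)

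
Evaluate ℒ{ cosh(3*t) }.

L{cosh(3t)} = s/(s^2 - 9).

s/(s^2 - 9)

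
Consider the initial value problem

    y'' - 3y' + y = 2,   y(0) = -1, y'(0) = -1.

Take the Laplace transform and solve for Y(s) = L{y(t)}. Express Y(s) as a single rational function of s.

Y(s) = (-s^2 + 2*s + 2)/(s^3 - 3*s^2 + s)

Take the Laplace transform of both sides.
The derivative rules (L{y''} = s^2 Y - s·y(0) - y'(0) and L{y'} = sY - y(0), with y(0) = -1, y'(0) = -1) turn the left side into (s^2 - 3*s + 1)Y - (-s + 2).
The right side is L{2} = 2/s.
So (s^2 - 3*s + 1)Y = 2/s + (-s + 2).
Divide through and combine into a single rational function.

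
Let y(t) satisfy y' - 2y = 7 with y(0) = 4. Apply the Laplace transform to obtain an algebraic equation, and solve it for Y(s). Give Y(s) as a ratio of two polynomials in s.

Y(s) = (4*s + 7)/(s^2 - 2*s)

Transform both sides with L{·}.
Using L{y'} = sY - y(0) = sY - 4, the left side becomes (s - 2)Y - (4).
The right side is L{7} = 7/s.
So (s - 2)Y = 7/s + (4).
Divide through and combine into a single rational function.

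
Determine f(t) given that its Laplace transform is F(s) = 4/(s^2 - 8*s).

f(t) = exp(4*t)*sinh(4*t)

Rewrite the denominator: s^2 - 8*s = (s - 4)^2 - 16.
The form in (s - 4) signals a first-shifting-theorem factor e^(4t).
Since L{sinh(4t)} = 4/(s^2 - 16), the inverse is e^(4*t)*sinh(4*t).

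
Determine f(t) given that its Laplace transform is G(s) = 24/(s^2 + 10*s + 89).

Rewrite the denominator: s^2 + 10*s + 89 = (s + 5)^2 + 64.
The form in (s + 5) signals a first-shifting-theorem factor e^(-5t).
Since L{sin(8t)} = 8/(s^2 + 64), the inverse is e^(-5*t)*sin(8*t), scaled by 3.

f(t) = 3*exp(-5*t)*sin(8*t)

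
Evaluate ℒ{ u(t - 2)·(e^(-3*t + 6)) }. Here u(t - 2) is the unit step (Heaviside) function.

By the second shifting theorem, L{u(t - c)·g(t - c)} = e^(-cs)·G(s) with c = 2 and G(s) = L{g(t)}.
L{e^(-3t)} = 1/(s + 3).

exp(-2*s)/(s + 3)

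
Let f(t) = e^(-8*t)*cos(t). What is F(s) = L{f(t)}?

F(s) = (s + 8)/((s + 8)^2 + 1)

L{cos(t)} = s/(s^2 + 1).
By the first shifting theorem, multiplying by e^(-8t) replaces s with s + 8.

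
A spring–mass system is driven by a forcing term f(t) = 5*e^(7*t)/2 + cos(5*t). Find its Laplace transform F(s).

F(s) = s/(s^2 + 25) + 5/(2*(s - 7))

By linearity of the Laplace transform, transform each term separately.
L{cos(5t)} = s/(s^2 + 25); (5/2)·[L{e^(7t)} = 1/(s - 7)].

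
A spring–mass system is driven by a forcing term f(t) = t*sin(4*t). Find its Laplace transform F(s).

F(s) = 8*s/(s^2 + 16)^2

L{sin(4t)} = 4/(s^2 + 16).
Then apply L{t·g(t)} = -d/ds[G(s)] with G(s) = 4/(s^2 + 16):
differentiating 1 time and applying the sign gives 8*s/(s^2 + 16)^2.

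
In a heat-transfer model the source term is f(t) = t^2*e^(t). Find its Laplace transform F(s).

F(s) = 2/(s - 1)^3

L{e^(t)} = 1/(s - 1).
Then apply L{t^2·g(t)} = (-1)^2 d^2/ds^2[G(s)] with G(s) = 1/(s - 1):
differentiating 2 times and applying the sign gives 2/(s - 1)^3.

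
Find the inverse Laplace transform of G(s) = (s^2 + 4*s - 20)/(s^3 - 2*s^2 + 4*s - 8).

-exp(2*t) + 4*sin(2*t) + 2*cos(2*t)

Factor the denominator: s^3 - 2*s^2 + 4*s - 8 = (s - 2)*(s^2 + 4).
Partial fraction decomposition gives [-1/(s - 2)] + [2*s/(s^2 + 4)] + [8/(s^2 + 4)].
Invert each term: -1/(s - 2) ↔ -e^(2t); 2·s/(s^2 + 4) ↔ 2cos(2t); 4·2/(s^2 + 4) ↔ 4sin(2t).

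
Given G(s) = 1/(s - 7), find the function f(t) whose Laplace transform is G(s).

Since L{e^(7t)} = 1/(s - 7), the inverse is e^(7*t).

f(t) = exp(7*t)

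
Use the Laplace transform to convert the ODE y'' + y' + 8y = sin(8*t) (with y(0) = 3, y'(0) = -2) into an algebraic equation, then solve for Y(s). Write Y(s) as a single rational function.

Apply the Laplace transform to the equation.
Using L{y''} = s^2 Y - s·y(0) - y'(0) and L{y'} = sY - y(0), with y(0) = 3, y'(0) = -2, the left side becomes (s^2 + s + 8)Y - (3*s + 1).
The right side is L{sin(8*t)} = 8/(s^2 + 64).
So (s^2 + s + 8)Y = 8/(s^2 + 64) + (3*s + 1).
Isolate Y and clear denominators.

Y(s) = (3*s^3 + s^2 + 192*s + 72)/(s^4 + s^3 + 72*s^2 + 64*s + 512)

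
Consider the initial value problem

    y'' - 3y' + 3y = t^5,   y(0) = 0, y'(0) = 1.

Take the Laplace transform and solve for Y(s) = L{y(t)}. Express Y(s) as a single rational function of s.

Transform both sides with L{·}.
Using L{y''} = s^2 Y - s·y(0) - y'(0) and L{y'} = sY - y(0), with y(0) = 0, y'(0) = 1, the left side becomes (s^2 - 3*s + 3)Y - (1).
The right side is L{t^5} = 120/s^6.
So (s^2 - 3*s + 3)Y = 120/s^6 + (1).
Solve for Y(s) and write it as one ratio of polynomials.

Y(s) = (s^6 + 120)/(s^8 - 3*s^7 + 3*s^6)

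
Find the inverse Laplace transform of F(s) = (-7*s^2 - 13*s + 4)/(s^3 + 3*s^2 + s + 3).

2*sin(t) - 5*cos(t) - 2*exp(-3*t)

Factor the denominator: s^3 + 3*s^2 + s + 3 = (s + 3)*(s^2 + 1).
Partial fraction decomposition gives [-2/(s + 3)] + [-5*s/(s^2 + 1)] + [2/(s^2 + 1)].
Invert each term: -2/(s + 3) ↔ -2e^(-3t); -5·s/(s^2 + 1) ↔ -5cos(t); 2·1/(s^2 + 1) ↔ 2sin(t).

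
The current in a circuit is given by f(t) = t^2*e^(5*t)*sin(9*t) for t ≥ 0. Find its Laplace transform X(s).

L{sin(9t)} = 9/(s^2 + 81).
Multiplying by e^(5t) shifts s → s - 5, so L{e^(5*t)*sin(9*t)} = 9/((s - 5)^2 + 81).
Then apply L{t^2·g(t)} = (-1)^2 d^2/ds^2[G(s)] with G(s) = 9/((s - 5)^2 + 81):
differentiating 2 times and applying the sign gives 54*(s^2 - 10*s - 2)/(s^2 - 10*s + 106)^3.

X(s) = 54*(s^2 - 10*s - 2)/(s^2 - 10*s + 106)^3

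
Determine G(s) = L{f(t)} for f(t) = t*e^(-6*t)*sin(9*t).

G(s) = 18*(s + 6)/(s^2 + 12*s + 117)^2

L{sin(9t)} = 9/(s^2 + 81).
Multiplying by e^(-6t) shifts s → s + 6, so L{e^(-6*t)*sin(9*t)} = 9/((s + 6)^2 + 81).
Then apply L{t·g(t)} = -d/ds[H(s)] with H(s) = 9/((s + 6)^2 + 81):
differentiating 1 time and applying the sign gives 18*(s + 6)/(s^2 + 12*s + 117)^2.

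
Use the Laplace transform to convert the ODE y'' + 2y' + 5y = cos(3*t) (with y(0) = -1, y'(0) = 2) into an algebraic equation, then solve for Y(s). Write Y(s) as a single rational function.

Apply the Laplace transform to the equation.
Using L{y''} = s^2 Y - s·y(0) - y'(0) and L{y'} = sY - y(0), with y(0) = -1, y'(0) = 2, the left side becomes (s^2 + 2*s + 5)Y - (-s).
The right side is L{cos(3*t)} = s/(s^2 + 9).
So (s^2 + 2*s + 5)Y = s/(s^2 + 9) + (-s).
Isolate Y and clear denominators.

Y(s) = (-s^3 - 8*s)/(s^4 + 2*s^3 + 14*s^2 + 18*s + 45)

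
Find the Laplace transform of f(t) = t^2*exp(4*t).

2/(s - 4)^3

L{e^(4t)} = 1/(s - 4).
Then apply L{t^2·g(t)} = (-1)^2 d^2/ds^2[G(s)] with G(s) = 1/(s - 4):
differentiating 2 times and applying the sign gives 2/(s - 4)^3.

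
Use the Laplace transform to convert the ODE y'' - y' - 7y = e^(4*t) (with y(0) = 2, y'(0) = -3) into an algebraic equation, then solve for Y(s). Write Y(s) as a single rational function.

Transform both sides with L{·}.
With L{y''} = s^2 Y - s·y(0) - y'(0) and L{y'} = sY - y(0), with y(0) = 2, y'(0) = -3: the LHS transforms to (s^2 - s - 7)Y - (2*s - 5).
The right side is L{e^(4*t)} = 1/(s - 4).
So (s^2 - s - 7)Y = 1/(s - 4) + (2*s - 5).
Solve for Y(s) and write it as one ratio of polynomials.

Y(s) = (2*s^2 - 13*s + 21)/(s^3 - 5*s^2 - 3*s + 28)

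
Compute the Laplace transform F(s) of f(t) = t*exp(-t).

F(s) = (s + 1)^(-2)

L{e^(-t)} = 1/(s + 1).
Then apply L{t·g(t)} = -d/ds[G(s)] with G(s) = 1/(s + 1):
differentiating 1 time and applying the sign gives (s + 1)^(-2).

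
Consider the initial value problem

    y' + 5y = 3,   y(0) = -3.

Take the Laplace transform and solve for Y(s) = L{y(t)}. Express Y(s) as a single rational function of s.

Y(s) = (-3*s + 3)/(s^2 + 5*s)

Take the Laplace transform of both sides.
Using L{y'} = sY - y(0) = sY - (-3), the left side becomes (s + 5)Y - (-3).
The right side is L{3} = 3/s.
So (s + 5)Y = 3/s + (-3).
Solve for Y(s) and write it as one ratio of polynomials.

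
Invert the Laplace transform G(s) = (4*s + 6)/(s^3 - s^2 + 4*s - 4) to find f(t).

Factor the denominator: s^3 - s^2 + 4*s - 4 = (s - 1)*(s^2 + 4).
Partial fraction decomposition gives [2/(s - 1)] + [-2*s/(s^2 + 4)] + [2/(s^2 + 4)].
Invert each term: 2/(s - 1) ↔ 2e^(t); -2·s/(s^2 + 4) ↔ -2cos(2t); 1·2/(s^2 + 4) ↔ sin(2t).

f(t) = 2*exp(t) + sin(2*t) - 2*cos(2*t)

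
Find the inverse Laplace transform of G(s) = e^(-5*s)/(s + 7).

The factor e^(-5s) signals a time shift by c = 5 (second shifting theorem).
L{e^(-7t)} = 1/(s + 7), so L^-1{1/(s + 7)} = e^(-7*t).
Hence the inverse is u(t - 5) times that function evaluated at t - 5.

Heaviside(t - 5)*(exp(-7*t + 35))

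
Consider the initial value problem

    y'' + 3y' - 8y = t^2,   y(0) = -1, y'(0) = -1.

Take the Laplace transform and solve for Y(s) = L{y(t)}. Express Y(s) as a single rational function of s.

Y(s) = (-s^4 - 4*s^3 + 2)/(s^5 + 3*s^4 - 8*s^3)

Transform both sides with L{·}.
Using L{y''} = s^2 Y - s·y(0) - y'(0) and L{y'} = sY - y(0), with y(0) = -1, y'(0) = -1, the left side becomes (s^2 + 3*s - 8)Y - (-s - 4).
The right side is L{t^2} = 2/s^3.
So (s^2 + 3*s - 8)Y = 2/s^3 + (-s - 4).
Isolate Y and clear denominators.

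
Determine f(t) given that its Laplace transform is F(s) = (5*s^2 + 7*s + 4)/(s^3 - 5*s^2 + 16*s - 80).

Factor the denominator: s^3 - 5*s^2 + 16*s - 80 = (s - 5)*(s^2 + 16).
Partial fraction decomposition gives [4/(s - 5)] + [s/(s^2 + 16)] + [12/(s^2 + 16)].
Invert each term: 4/(s - 5) ↔ 4e^(5t); 1·s/(s^2 + 16) ↔ cos(4t); 3·4/(s^2 + 16) ↔ 3sin(4t).

f(t) = 4*exp(5*t) + 3*sin(4*t) + cos(4*t)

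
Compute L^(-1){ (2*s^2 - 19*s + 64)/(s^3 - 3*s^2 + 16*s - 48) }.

Factor the denominator: s^3 - 3*s^2 + 16*s - 48 = (s - 3)*(s^2 + 16).
Partial fraction decomposition gives [1/(s - 3)] + [s/(s^2 + 16)] + [-16/(s^2 + 16)].
Invert each term: 1/(s - 3) ↔ e^(3t); 1·s/(s^2 + 16) ↔ cos(4t); -4·4/(s^2 + 16) ↔ -4sin(4t).

exp(3*t) - 4*sin(4*t) + cos(4*t)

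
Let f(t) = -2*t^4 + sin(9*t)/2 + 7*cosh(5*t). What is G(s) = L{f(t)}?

The transform is linear, so treat each term independently.
(-2)·[L{t^4} = 4!/s^5 = 24/s^5]; (1/2)·[L{sin(9t)} = 9/(s^2 + 81)]; (7)·[L{cosh(5t)} = s/(s^2 - 25)].

G(s) = 7*s/(s^2 - 25) + 9/(2*(s^2 + 81)) - 48/s^5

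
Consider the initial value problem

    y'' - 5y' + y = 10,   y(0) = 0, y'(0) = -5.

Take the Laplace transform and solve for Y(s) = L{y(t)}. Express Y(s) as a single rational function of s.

Take the Laplace transform of both sides.
With L{y''} = s^2 Y - s·y(0) - y'(0) and L{y'} = sY - y(0), with y(0) = 0, y'(0) = -5: the LHS transforms to (s^2 - 5*s + 1)Y - (-5).
The right side is L{10} = 10/s.
So (s^2 - 5*s + 1)Y = 10/s + (-5).
Isolate Y and clear denominators.

Y(s) = (-5*s + 10)/(s^3 - 5*s^2 + s)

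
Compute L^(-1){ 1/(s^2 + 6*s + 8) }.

Rewrite the denominator: s^2 + 6*s + 8 = (s + 3)^2 - 1.
The form in (s + 3) signals a first-shifting-theorem factor e^(-3t).
Since L{sinh(t)} = 1/(s^2 - 1), the inverse is e^(-3*t)*sinh(t).

exp(-3*t)*sinh(t)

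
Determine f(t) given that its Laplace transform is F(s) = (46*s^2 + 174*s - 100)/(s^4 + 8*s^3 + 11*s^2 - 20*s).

f(t) = 4*exp(t) + 5 - 3*exp(-4*t) - 6*exp(-5*t)

Factor the denominator: s^4 + 8*s^3 + 11*s^2 - 20*s = s*(s - 1)*(s + 4)*(s + 5).
Partial fraction decomposition gives [-3/(s + 4)] + [4/(s - 1)] + [-6/(s + 5)] + [5/s].
Invert each term: -3/(s + 4) ↔ -3e^(-4t); 4/(s - 1) ↔ 4e^(t); -6/(s + 5) ↔ -6e^(-5t); 5/(s - 0) ↔ 5e^(0t).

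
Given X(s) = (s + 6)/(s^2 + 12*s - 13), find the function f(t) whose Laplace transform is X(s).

f(t) = exp(-6*t)*cosh(7*t)

Rewrite the denominator: s^2 + 12*s - 13 = (s + 6)^2 - 49.
The form in (s + 6) signals a first-shifting-theorem factor e^(-6t).
Since L{cosh(7t)} = s/(s^2 - 49), the inverse is exp(-6*t)*cosh(7*t).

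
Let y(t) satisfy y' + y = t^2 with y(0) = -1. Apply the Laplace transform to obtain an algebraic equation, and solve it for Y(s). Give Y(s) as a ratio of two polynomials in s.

Y(s) = (-s^3 + 2)/(s^4 + s^3)

Take the Laplace transform of both sides.
With L{y'} = sY - y(0) = sY - (-1): the LHS transforms to (s + 1)Y - (-1).
The right side is L{t^2} = 2/s^3.
So (s + 1)Y = 2/s^3 + (-1).
Solve for Y(s) and write it as one ratio of polynomials.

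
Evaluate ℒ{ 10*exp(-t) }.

L{10} = 10/s.
By the first shifting theorem, multiplying by e^(-t) replaces s with s + 1.

10/(s + 1)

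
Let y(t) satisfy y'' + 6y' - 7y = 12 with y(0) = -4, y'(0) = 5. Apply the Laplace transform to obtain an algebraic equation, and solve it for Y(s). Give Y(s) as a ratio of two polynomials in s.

Y(s) = (-4*s^2 - 19*s + 12)/(s^3 + 6*s^2 - 7*s)

Laplace-transform each side.
Using L{y''} = s^2 Y - s·y(0) - y'(0) and L{y'} = sY - y(0), with y(0) = -4, y'(0) = 5, the left side becomes (s^2 + 6*s - 7)Y - (-4*s - 19).
The right side is L{12} = 12/s.
So (s^2 + 6*s - 7)Y = 12/s + (-4*s - 19).
Solve for Y(s) and write it as one ratio of polynomials.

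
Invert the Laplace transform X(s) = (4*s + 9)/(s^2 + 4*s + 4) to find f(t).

f(t) = t*exp(-2*t) + 4*exp(-2*t)

Factor the denominator: s^2 + 4*s + 4 = (s + 2)^2.
Partial fraction decomposition gives [4/(s + 2)] + [(s + 2)^(-2)].
Invert each term: 4/(s + 2) ↔ 4e^(-2t); 1/(s + 2)^2 ↔ t·e^(-2t).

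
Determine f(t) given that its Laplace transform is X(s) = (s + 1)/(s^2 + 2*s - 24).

Rewrite the denominator: s^2 + 2*s - 24 = (s + 1)^2 - 25.
The form in (s + 1) signals a first-shifting-theorem factor e^(-t).
Since L{cosh(5t)} = s/(s^2 - 25), the inverse is e^(-t)*cosh(5*t).

f(t) = exp(-t)*cosh(5*t)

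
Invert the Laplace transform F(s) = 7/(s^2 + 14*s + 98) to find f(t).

Rewrite the denominator: s^2 + 14*s + 98 = (s + 7)^2 + 49.
The form in (s + 7) signals a first-shifting-theorem factor e^(-7t).
Since L{sin(7t)} = 7/(s^2 + 49), the inverse is e^(-7*t)*sin(7*t).

f(t) = exp(-7*t)*sin(7*t)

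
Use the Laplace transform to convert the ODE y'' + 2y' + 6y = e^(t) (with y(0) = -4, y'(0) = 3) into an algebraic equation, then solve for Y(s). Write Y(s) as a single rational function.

Y(s) = (-4*s^2 - s + 6)/(s^3 + s^2 + 4*s - 6)

Laplace-transform each side.
With L{y''} = s^2 Y - s·y(0) - y'(0) and L{y'} = sY - y(0), with y(0) = -4, y'(0) = 3: the LHS transforms to (s^2 + 2*s + 6)Y - (-4*s - 5).
The right side is L{e^(t)} = 1/(s - 1).
So (s^2 + 2*s + 6)Y = 1/(s - 1) + (-4*s - 5).
Isolate Y and clear denominators.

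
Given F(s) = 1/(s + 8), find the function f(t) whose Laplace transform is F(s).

Since L{e^(-8t)} = 1/(s + 8), the inverse is e^(-8*t).

f(t) = exp(-8*t)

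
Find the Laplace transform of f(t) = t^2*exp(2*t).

L{e^(2t)} = 1/(s - 2).
Then apply L{t^2·g(t)} = (-1)^2 d^2/ds^2[G(s)] with G(s) = 1/(s - 2):
differentiating 2 times and applying the sign gives 2/(s - 2)^3.

2/(s - 2)^3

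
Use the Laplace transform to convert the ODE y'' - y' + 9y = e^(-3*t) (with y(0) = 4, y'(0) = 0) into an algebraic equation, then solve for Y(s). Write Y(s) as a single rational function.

Y(s) = (4*s^2 + 8*s - 11)/(s^3 + 2*s^2 + 6*s + 27)

Transform both sides with L{·}.
The derivative rules (L{y''} = s^2 Y - s·y(0) - y'(0) and L{y'} = sY - y(0), with y(0) = 4, y'(0) = 0) turn the left side into (s^2 - s + 9)Y - (4*s - 4).
The right side is L{e^(-3*t)} = 1/(s + 3).
So (s^2 - s + 9)Y = 1/(s + 3) + (4*s - 4).
Solve for Y(s) and write it as one ratio of polynomials.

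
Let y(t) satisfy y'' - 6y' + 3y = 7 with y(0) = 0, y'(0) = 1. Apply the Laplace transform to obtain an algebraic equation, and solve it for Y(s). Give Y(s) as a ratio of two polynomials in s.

Take the Laplace transform of both sides.
The derivative rules (L{y''} = s^2 Y - s·y(0) - y'(0) and L{y'} = sY - y(0), with y(0) = 0, y'(0) = 1) turn the left side into (s^2 - 6*s + 3)Y - (1).
The right side is L{7} = 7/s.
So (s^2 - 6*s + 3)Y = 7/s + (1).
Solve for Y(s) and write it as one ratio of polynomials.

Y(s) = (s + 7)/(s^3 - 6*s^2 + 3*s)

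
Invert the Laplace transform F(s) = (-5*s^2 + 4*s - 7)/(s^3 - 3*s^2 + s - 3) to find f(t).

f(t) = -4*exp(3*t) + sin(t) - cos(t)

Factor the denominator: s^3 - 3*s^2 + s - 3 = (s - 3)*(s^2 + 1).
Partial fraction decomposition gives [-4/(s - 3)] + [-s/(s^2 + 1)] + [1/(s^2 + 1)].
Invert each term: -4/(s - 3) ↔ -4e^(3t); -1·s/(s^2 + 1) ↔ -cos(t); 1·1/(s^2 + 1) ↔ sin(t).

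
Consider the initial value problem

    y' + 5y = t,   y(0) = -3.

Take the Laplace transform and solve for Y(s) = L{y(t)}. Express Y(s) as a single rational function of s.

Y(s) = (-3*s^2 + 1)/(s^3 + 5*s^2)

Take the Laplace transform of both sides.
The derivative rules (L{y'} = sY - y(0) = sY - (-3)) turn the left side into (s + 5)Y - (-3).
The right side is L{t} = s^(-2).
So (s + 5)Y = s^(-2) + (-3).
Solve for Y(s) and write it as one ratio of polynomials.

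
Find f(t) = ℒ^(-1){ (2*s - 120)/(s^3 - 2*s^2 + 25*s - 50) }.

Factor the denominator: s^3 - 2*s^2 + 25*s - 50 = (s - 2)*(s^2 + 25).
Partial fraction decomposition gives [-4/(s - 2)] + [4*s/(s^2 + 25)] + [10/(s^2 + 25)].
Invert each term: -4/(s - 2) ↔ -4e^(2t); 4·s/(s^2 + 25) ↔ 4cos(5t); 2·5/(s^2 + 25) ↔ 2sin(5t).

f(t) = -4*exp(2*t) + 2*sin(5*t) + 4*cos(5*t)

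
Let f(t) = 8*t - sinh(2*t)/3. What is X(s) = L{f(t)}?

X(s) = -2/(3*(s^2 - 4)) + 8/s^2

Apply the Laplace transform termwise.
(8)·[L{t} = 1!/s^2 = 1/s^2]; (-1/3)·[L{sinh(2t)} = 2/(s^2 - 4)].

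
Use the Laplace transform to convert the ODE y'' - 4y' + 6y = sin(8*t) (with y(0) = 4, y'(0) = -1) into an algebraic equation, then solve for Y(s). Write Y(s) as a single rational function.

Transform both sides with L{·}.
Using L{y''} = s^2 Y - s·y(0) - y'(0) and L{y'} = sY - y(0), with y(0) = 4, y'(0) = -1, the left side becomes (s^2 - 4*s + 6)Y - (4*s - 17).
The right side is L{sin(8*t)} = 8/(s^2 + 64).
So (s^2 - 4*s + 6)Y = 8/(s^2 + 64) + (4*s - 17).
Isolate Y and clear denominators.

Y(s) = (4*s^3 - 17*s^2 + 256*s - 1080)/(s^4 - 4*s^3 + 70*s^2 - 256*s + 384)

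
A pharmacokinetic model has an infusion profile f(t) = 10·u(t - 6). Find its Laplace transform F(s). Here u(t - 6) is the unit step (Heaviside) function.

F(s) = 10*exp(-6*s)/s

By the second shifting theorem, L{u(t - c)·g(t - c)} = e^(-cs)·G(s) with c = 6 and G(s) = L{g(t)}.
L{10} = 10/s.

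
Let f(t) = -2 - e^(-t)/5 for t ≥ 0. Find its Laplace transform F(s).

F(s) = -1/(5*(s + 1)) - 2/s

The transform is linear, so treat each term independently.
L{-2} = -2/s; (-1/5)·[L{e^(-t)} = 1/(s + 1)].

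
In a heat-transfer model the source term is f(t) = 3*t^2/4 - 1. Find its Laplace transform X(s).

By linearity of the Laplace transform, transform each term separately.
L{-1} = -1/s; (3/4)·[L{t^2} = 2!/s^3 = 2/s^3].

X(s) = -1/s + 3/(2*s^3)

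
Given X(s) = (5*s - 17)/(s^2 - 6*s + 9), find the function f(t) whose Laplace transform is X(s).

f(t) = -2*t*exp(3*t) + 5*exp(3*t)

Factor the denominator: s^2 - 6*s + 9 = (s - 3)^2.
Partial fraction decomposition gives [5/(s - 3)] + [-2/(s - 3)^2].
Invert each term: 5/(s - 3) ↔ 5e^(3t); -2/(s - 3)^2 ↔ -2t·e^(3t).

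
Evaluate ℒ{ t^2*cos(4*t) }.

2*s*(s^2 - 48)/(s^2 + 16)^3

L{cos(4t)} = s/(s^2 + 16).
Then apply L{t^2·g(t)} = (-1)^2 d^2/ds^2[G(s)] with G(s) = s/(s^2 + 16):
differentiating 2 times and applying the sign gives 2*s*(s^2 - 48)/(s^2 + 16)^3.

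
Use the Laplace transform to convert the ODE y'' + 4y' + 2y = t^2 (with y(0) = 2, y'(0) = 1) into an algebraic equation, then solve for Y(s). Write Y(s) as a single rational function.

Laplace-transform each side.
The derivative rules (L{y''} = s^2 Y - s·y(0) - y'(0) and L{y'} = sY - y(0), with y(0) = 2, y'(0) = 1) turn the left side into (s^2 + 4*s + 2)Y - (2*s + 9).
The right side is L{t^2} = 2/s^3.
So (s^2 + 4*s + 2)Y = 2/s^3 + (2*s + 9).
Divide through and combine into a single rational function.

Y(s) = (2*s^4 + 9*s^3 + 2)/(s^5 + 4*s^4 + 2*s^3)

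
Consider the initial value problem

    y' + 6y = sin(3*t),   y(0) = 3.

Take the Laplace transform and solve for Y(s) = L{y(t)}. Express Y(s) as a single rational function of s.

Y(s) = (3*s^2 + 30)/(s^3 + 6*s^2 + 9*s + 54)

Apply the Laplace transform to the equation.
Using L{y'} = sY - y(0) = sY - 3, the left side becomes (s + 6)Y - (3).
The right side is L{sin(3*t)} = 3/(s^2 + 9).
So (s + 6)Y = 3/(s^2 + 9) + (3).
Solve for Y(s) and write it as one ratio of polynomials.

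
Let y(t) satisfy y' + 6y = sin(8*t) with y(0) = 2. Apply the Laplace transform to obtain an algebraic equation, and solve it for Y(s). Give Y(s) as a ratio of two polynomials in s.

Transform both sides with L{·}.
Using L{y'} = sY - y(0) = sY - 2, the left side becomes (s + 6)Y - (2).
The right side is L{sin(8*t)} = 8/(s^2 + 64).
So (s + 6)Y = 8/(s^2 + 64) + (2).
Divide through and combine into a single rational function.

Y(s) = (2*s^2 + 136)/(s^3 + 6*s^2 + 64*s + 384)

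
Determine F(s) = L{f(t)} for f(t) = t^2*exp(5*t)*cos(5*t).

F(s) = 2*(s - 5)*(s^2 - 10*s - 50)/(s^2 - 10*s + 50)^3

L{cos(5t)} = s/(s^2 + 25).
Multiplying by e^(5t) shifts s → s - 5, so L{exp(5*t)*cos(5*t)} = (s - 5)/((s - 5)^2 + 25).
Then apply L{t^2·g(t)} = (-1)^2 d^2/ds^2[G(s)] with G(s) = (s - 5)/((s - 5)^2 + 25):
differentiating 2 times and applying the sign gives 2*(s - 5)*(s^2 - 10*s - 50)/(s^2 - 10*s + 50)^3.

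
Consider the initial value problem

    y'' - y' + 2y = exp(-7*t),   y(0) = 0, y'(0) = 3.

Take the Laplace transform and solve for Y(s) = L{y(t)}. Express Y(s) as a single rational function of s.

Take the Laplace transform of both sides.
The derivative rules (L{y''} = s^2 Y - s·y(0) - y'(0) and L{y'} = sY - y(0), with y(0) = 0, y'(0) = 3) turn the left side into (s^2 - s + 2)Y - (3).
The right side is L{exp(-7*t)} = 1/(s + 7).
So (s^2 - s + 2)Y = 1/(s + 7) + (3).
Divide through and combine into a single rational function.

Y(s) = (3*s + 22)/(s^3 + 6*s^2 - 5*s + 14)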